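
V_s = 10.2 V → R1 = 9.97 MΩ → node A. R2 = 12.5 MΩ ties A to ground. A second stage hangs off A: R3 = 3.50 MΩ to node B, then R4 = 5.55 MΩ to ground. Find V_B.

Looking into the second stage from A: R3 + R4 = 9.050 MΩ appears in parallel with R2.
Effective lower resistance at A: R2 ‖ 9.050 = 5.249 MΩ.
V_A = 10.2 × 5.249/(9.97 + 5.249) = 3.518 V.
Then the unloaded second divider: V_B = V_A × R4/(R3+R4) = 3.518 × 0.6133 = 2.158 V.

V_B ≈ 2.16 V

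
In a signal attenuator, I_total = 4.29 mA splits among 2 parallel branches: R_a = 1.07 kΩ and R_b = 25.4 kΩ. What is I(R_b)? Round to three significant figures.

I ≈ 0.173 mA

Two-branch current divider: I_k = I_total · R_other/(R_1 + R_2).
I(R_b) = 4.29 × 1.07/(1.07 + 25.4) = 4.29 × 0.04042 = 0.1734 mA.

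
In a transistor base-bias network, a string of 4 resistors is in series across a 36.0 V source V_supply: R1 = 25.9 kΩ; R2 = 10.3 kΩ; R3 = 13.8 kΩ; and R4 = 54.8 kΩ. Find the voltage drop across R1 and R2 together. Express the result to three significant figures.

V ≈ 12.4 V

Total series resistance ΣR = 25.9 + 10.3 + 13.8 + 54.8 = 104.8 kΩ.
R_{R1..R2} = 25.9 + 10.3 = 36.20 kΩ.
V = V_supply · R/ΣR = 36.0 × 0.3454 = 12.44 V.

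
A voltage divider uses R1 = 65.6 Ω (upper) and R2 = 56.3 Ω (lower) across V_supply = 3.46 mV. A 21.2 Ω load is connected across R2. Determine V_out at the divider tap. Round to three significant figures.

V_out ≈ 0.658 mV

First combine the lower leg with the load: R2 ‖ R_L = 15.40 Ω.
Now apply the divider: V_out = 3.46 × 0.1901 = 0.6579 mV.
(Unloaded it would be 1.60 mV; the load pulls it down.)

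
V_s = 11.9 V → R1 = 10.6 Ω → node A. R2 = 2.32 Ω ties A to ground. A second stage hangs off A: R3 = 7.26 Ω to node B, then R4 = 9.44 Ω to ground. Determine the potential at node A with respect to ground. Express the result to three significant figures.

V_A ≈ 1.92 V

Node A sees R2 in parallel with the series input of stage 2, R3 + R4 = 16.70 Ω.
R2 ‖ (R3+R4) = 2.037 Ω.
First divider: V_A = V_s · 2.037/(10.6 + 2.037) = 1.918 V.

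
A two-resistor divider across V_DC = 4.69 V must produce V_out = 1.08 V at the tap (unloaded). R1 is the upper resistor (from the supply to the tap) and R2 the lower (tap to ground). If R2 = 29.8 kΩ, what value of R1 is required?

The divider ratio is R2/(R1+R2) = 1.08/4.69 = 0.2303.
So R1 = R2 · (V_DC/V_out − 1) = 29.8 × (4.69/1.08 − 1) = 29.8 × 3.343 = 99.61 kΩ.

R1 ≈ 99.6 kΩ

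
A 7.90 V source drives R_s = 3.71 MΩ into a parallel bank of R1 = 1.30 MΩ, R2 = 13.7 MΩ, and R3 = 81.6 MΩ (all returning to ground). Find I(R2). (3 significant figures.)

Equivalent of the parallel group: R_p = 1.170 MΩ.
Node voltage V_A = V_DC · R_p/(R_s + R_p) = 7.90 × 0.2398 = 1.894 V.
Branch current I = V_A/R2 = 1.894/13.7 = 0.1383 µA.
(Equivalently: I_total = 1.619 µA, then current-divider fraction G_k/ΣG = 0.08542.)

I ≈ 0.138 µA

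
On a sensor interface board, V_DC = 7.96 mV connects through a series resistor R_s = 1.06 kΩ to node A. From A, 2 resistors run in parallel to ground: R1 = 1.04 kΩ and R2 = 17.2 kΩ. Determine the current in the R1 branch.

I ≈ 3.68 µA

Combine the parallel branches: R_p = (1/1.04 + 1/17.2)⁻¹ = 0.9807 kΩ.
V_A = 7.96 × 0.9807/2.041 = 3.825 mV.
Branch current I = V_A/R1 = 3.825/1.04 = 3.678 µA.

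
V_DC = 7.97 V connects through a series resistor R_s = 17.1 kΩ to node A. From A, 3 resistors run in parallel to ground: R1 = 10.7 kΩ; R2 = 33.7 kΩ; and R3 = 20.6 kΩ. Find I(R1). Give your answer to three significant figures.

Combine the parallel branches: R_p = (1/10.7 + 1/33.7 + 1/20.6)⁻¹ = 5.825 kΩ.
Node voltage V_A = V_DC · R_p/(R_s + R_p) = 7.97 × 0.2541 = 2.025 V.
Branch current I = V_A/R1 = 2.025/10.7 = 0.1893 mA.

I ≈ 0.189 mA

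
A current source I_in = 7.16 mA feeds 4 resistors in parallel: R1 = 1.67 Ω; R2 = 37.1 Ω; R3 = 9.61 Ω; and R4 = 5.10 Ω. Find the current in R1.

I ≈ 4.63 mA

Conductances: ΣG = 1/1.67 + 1/37.1 + 1/9.61 + 1/5.10 = 0.9259 (1/Ω).
By the current-divider rule, I = I_in · G_k/ΣG = 7.16 × 0.6467 = 4.631 mA.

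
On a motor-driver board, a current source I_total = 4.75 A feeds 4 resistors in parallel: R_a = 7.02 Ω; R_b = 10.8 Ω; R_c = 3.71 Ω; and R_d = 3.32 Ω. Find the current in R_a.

I ≈ 0.840 A

Conductances: ΣG = 1/7.02 + 1/10.8 + 1/3.71 + 1/3.32 = 0.8058 (1/Ω).
Current divider: I(R_a) = I_total · G_k/ΣG = 4.75 × (0.1425/0.8058) = 4.75 × 0.1768 = 0.8397 A.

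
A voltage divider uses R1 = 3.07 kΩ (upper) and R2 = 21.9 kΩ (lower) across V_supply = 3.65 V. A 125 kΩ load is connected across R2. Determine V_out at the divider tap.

V_out ≈ 3.13 V

First combine the lower leg with the load: R2 ‖ R_L = 18.64 kΩ.
Voltage divider with the loaded lower leg: V_out = 3.65 × 18.64/(3.07 + 18.64) = 3.65 × 0.8586 = 3.134 V.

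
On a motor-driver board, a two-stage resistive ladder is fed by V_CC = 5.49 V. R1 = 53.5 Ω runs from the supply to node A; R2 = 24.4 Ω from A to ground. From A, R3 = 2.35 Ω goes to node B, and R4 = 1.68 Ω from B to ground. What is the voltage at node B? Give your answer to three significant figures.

V_B ≈ 0.139 V

Looking into the second stage from A: R3 + R4 = 4.030 Ω appears in parallel with R2.
R2 ‖ (R3+R4) = 3.459 Ω.
V_A = 5.49 × 3.459/(53.5 + 3.459) = 0.3334 V.
V_B = V_A × 0.4169 = 0.1390 V.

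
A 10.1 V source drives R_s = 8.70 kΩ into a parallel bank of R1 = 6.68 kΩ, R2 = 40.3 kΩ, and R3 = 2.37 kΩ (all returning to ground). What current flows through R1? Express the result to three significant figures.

I ≈ 0.244 mA

Equivalent of the parallel group: R_p = 1.677 kΩ.
V_A by voltage divider: V_A = 10.1 × 1.677/(8.70 + 1.677) = 1.632 V.
Branch current I = V_A/R1 = 1.632/6.68 = 0.2443 mA.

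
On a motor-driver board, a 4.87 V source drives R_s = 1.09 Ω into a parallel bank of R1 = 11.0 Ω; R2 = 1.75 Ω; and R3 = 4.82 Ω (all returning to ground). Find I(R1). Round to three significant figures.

I ≈ 0.227 A

Equivalent of the parallel group: R_p = 1.150 Ω.
Node voltage V_A = V_DC · R_p/(R_s + R_p) = 4.87 × 0.5133 = 2.500 V.
Branch current I = V_A/R1 = 2.500/11.0 = 0.2273 A.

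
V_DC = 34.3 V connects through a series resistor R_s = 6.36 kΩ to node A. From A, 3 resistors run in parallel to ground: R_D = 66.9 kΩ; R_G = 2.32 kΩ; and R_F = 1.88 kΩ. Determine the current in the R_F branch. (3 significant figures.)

I ≈ 2.53 mA

Equivalent of the parallel group: R_p = 1.023 kΩ.
V_A by voltage divider: V_A = 34.3 × 1.023/(6.36 + 1.023) = 4.751 V.
I(R_F) = V_A / R_F = 4.751/1.88 = 2.527 mA.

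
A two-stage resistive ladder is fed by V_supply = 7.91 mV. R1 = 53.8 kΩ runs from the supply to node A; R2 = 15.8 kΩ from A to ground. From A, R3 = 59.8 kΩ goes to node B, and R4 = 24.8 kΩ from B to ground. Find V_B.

Node A sees R2 in parallel with the series input of stage 2, R3 + R4 = 84.60 kΩ.
R2 ‖ (R3+R4) = 13.31 kΩ.
So V_A = 7.91 × 0.1984 = 1.569 mV.
Then the unloaded second divider: V_B = V_A × R4/(R3+R4) = 1.569 × 0.2931 = 0.4600 mV.

V_B ≈ 0.460 mV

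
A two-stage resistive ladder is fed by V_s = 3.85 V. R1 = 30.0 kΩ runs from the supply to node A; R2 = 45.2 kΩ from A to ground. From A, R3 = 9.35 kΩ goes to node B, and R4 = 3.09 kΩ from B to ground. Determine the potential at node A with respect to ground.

Looking into the second stage from A: R3 + R4 = 12.44 kΩ appears in parallel with R2.
Effective lower resistance at A: R2 ‖ 12.44 = 9.755 kΩ.
So V_A = 3.85 × 0.2454 = 0.9447 V.

V_A ≈ 0.945 V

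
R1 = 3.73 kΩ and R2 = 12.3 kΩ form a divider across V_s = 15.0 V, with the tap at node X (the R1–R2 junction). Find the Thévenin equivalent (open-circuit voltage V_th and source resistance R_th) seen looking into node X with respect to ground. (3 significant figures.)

Open-circuit (no load on X): V_th = V_s · R2/(R1 + R2) = 15.0 × 12.3/(3.730 + 12.3) = 11.51 V.
Zeroing V_s shorts the top of R1 to ground, so R_th = R1 ‖ R2 = 2.862 kΩ.

V_th ≈ 11.5 V, R_th ≈ 2.86 kΩ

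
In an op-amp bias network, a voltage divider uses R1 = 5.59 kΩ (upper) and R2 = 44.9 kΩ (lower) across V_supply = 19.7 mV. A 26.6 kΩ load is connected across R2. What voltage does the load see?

The load sits in parallel with R2, giving an effective lower resistance R2' = R2·R_L/(R2+R_L) = 16.70 kΩ.
Voltage divider with the loaded lower leg: V_out = 19.7 × 16.70/(5.59 + 16.70) = 19.7 × 0.7493 = 14.76 mV.
(Unloaded it would be 17.5 mV; the load pulls it down.)

V_out ≈ 14.8 mV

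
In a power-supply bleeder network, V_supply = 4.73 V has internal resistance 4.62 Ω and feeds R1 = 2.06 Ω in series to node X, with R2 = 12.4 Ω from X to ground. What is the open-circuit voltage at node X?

V_th ≈ 3.07 V

R1' = 4.62 + 2.06 = 6.680 Ω (source resistance + R1).
V_th is the unloaded tap voltage: V_supply · R2/(R1'+R2) = 4.73 × 0.6499 = 3.074 V.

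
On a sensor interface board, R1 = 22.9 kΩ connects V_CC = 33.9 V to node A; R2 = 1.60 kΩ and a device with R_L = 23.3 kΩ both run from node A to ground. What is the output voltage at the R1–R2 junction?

V_out ≈ 2.08 V

R2 ‖ R_L = (1.60 × 23.3)/(1.60 + 23.3) = 1.497 kΩ.
Then V_out = V_CC · R2'/(R1 + R2') = 33.9 × 1.497/24.40 = 2.080 V.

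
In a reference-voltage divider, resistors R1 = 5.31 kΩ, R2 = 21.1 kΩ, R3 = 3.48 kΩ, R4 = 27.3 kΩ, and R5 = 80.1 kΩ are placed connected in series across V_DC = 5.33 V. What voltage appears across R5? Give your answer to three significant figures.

Total series resistance ΣR = 5.31 + 21.1 + 3.48 + 27.3 + 80.1 = 137.3 kΩ.
V = V_DC · R/ΣR = 5.33 × 0.5834 = 3.110 V.

V ≈ 3.11 V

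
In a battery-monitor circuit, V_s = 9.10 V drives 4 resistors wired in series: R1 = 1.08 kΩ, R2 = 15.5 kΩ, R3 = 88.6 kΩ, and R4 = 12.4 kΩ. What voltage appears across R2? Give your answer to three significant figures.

ΣR = 1.08 + 15.5 + 88.6 + 12.4 = 117.6 kΩ.
V = V_s · R/ΣR = 9.10 × 0.1318 = 1.200 V.

V ≈ 1.20 V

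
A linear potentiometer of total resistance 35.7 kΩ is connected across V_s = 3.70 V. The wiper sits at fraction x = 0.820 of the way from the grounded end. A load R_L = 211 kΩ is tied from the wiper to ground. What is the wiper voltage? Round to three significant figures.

V_out ≈ 2.96 V

Split the track: R_lower = x·R_p = 29.27 kΩ, R_upper = (1−x)·R_p = 6.426 kΩ.
Lower segment in parallel with the load: 29.27 ‖ 211 = 25.71 kΩ.
V_out = 3.70 × 25.71/(6.426 + 25.71) = 2.960 V.
(Unloaded: V_out = x·V_s = 3.03 V.)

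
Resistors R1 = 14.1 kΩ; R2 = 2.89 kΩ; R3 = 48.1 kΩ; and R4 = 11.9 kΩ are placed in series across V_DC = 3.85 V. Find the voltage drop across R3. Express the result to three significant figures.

Total series resistance ΣR = 14.1 + 2.89 + 48.1 + 11.9 = 76.99 kΩ.
V = V_DC · R/ΣR = 3.85 × 0.6248 = 2.405 V.

V ≈ 2.41 V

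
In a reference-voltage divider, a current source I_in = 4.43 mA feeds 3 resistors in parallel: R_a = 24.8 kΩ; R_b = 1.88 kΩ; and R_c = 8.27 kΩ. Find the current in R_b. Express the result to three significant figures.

I ≈ 3.40 mA

Conductances: ΣG = 1/24.8 + 1/1.88 + 1/8.27 = 0.6932 (1/kΩ).
R_b takes the fraction G_k/ΣG = 0.5319/0.6932 = 0.7674, so I = 4.43 × 0.7674 = 3.399 mA.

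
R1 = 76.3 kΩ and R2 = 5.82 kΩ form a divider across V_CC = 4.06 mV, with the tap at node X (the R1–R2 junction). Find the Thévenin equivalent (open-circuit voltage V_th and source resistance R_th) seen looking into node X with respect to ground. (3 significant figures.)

V_th is the unloaded tap voltage: V_CC · R2/(R1+R2) = 4.06 × 0.07087 = 0.2877 mV.
Looking into X with the source shorted: R_th = R1·R2/(R1+R2) = 76.30 × 5.82/82.12 = 5.408 kΩ.

V_th ≈ 0.288 mV, R_th ≈ 5.41 kΩ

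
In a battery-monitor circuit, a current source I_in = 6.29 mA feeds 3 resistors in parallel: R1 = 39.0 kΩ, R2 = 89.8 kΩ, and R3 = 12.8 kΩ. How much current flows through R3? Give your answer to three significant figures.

I ≈ 4.28 mA

Total conductance ΣG = 1/39.0 + 1/89.8 + 1/12.8 = 0.1149 (units of 1/kΩ).
Current divider: I(R3) = I_in · G_k/ΣG = 6.29 × (0.07812/0.1149) = 6.29 × 0.6799 = 4.277 mA.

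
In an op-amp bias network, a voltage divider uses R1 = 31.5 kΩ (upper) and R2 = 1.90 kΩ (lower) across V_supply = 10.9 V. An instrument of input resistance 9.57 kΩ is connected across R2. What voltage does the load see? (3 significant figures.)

The load sits in parallel with R2, giving an effective lower resistance R2' = R2·R_L/(R2+R_L) = 1.585 kΩ.
Now apply the divider: V_out = 10.9 × 0.04791 = 0.5223 V.
(Unloaded it would be 0.620 V; the load pulls it down.)

V_out ≈ 0.522 V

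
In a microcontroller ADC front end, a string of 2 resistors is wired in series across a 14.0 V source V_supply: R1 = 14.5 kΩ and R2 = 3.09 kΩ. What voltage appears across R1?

Series total: ΣR = 14.5 + 3.09 = 17.59 kΩ.
Voltage divider: V = V_supply · (14.50 / 17.59) = 14.0 × 0.8243 = 11.54 V.

V ≈ 11.5 V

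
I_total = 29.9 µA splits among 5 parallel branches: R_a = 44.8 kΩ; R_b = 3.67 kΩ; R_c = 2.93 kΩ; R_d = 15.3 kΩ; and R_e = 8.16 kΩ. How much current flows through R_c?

I ≈ 12.4 µA

ΣG = 1/44.8 + 1/3.67 + 1/2.93 + 1/15.3 + 1/8.16 = 0.8240.
By the current-divider rule, I = I_total · G_k/ΣG = 29.9 × 0.4142 = 12.38 µA.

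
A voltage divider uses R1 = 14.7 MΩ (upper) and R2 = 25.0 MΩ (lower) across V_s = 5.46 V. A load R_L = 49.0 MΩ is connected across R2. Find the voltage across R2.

V_out ≈ 2.89 V

First combine the lower leg with the load: R2 ‖ R_L = 16.55 MΩ.
Voltage divider with the loaded lower leg: V_out = 5.46 × 16.55/(14.7 + 16.55) = 5.46 × 0.5297 = 2.892 V.
(Unloaded it would be 3.44 V; the load pulls it down.)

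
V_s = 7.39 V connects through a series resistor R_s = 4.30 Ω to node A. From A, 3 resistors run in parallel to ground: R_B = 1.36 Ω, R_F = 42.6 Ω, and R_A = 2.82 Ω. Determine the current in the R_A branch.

I ≈ 0.453 A

Equivalent of the parallel group: R_p = 0.8982 Ω.
Node voltage V_A = V_s · R_p/(R_s + R_p) = 7.39 × 0.1728 = 1.277 V.
I(R_A) = V_A / R_A = 1.277/2.82 = 0.4528 A.
(Check via current divider: I_total = 1.422 A; share G_k/ΣG = 0.3185 → same result.)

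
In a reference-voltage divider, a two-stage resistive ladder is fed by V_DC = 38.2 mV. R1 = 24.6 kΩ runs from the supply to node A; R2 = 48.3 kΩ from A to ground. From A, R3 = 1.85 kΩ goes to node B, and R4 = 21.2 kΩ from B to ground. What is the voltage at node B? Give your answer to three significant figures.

Looking into the second stage from A: R3 + R4 = 23.05 kΩ appears in parallel with R2.
Effective lower resistance at A: R2 ‖ 23.05 = 15.60 kΩ.
So V_A = 38.2 × 0.3881 = 14.83 mV.
V_B = V_A × 0.9197 = 13.64 mV.

V_B ≈ 13.6 mV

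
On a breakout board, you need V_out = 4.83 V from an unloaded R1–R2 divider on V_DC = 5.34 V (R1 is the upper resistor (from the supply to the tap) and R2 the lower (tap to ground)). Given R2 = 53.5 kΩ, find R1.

V_out/V_DC = R2/(R1+R2) = 0.9045.
So R1 = R2 · (V_DC/V_out − 1) = 53.5 × (5.34/4.83 − 1) = 53.5 × 0.1056 = 5.649 kΩ.

R1 ≈ 5.65 kΩ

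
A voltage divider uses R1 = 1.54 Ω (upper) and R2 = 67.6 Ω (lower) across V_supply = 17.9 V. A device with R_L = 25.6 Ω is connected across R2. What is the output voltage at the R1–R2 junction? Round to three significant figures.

V_out ≈ 16.5 V

First combine the lower leg with the load: R2 ‖ R_L = 18.57 Ω.
Now apply the divider: V_out = 17.9 × 0.9234 = 16.53 V.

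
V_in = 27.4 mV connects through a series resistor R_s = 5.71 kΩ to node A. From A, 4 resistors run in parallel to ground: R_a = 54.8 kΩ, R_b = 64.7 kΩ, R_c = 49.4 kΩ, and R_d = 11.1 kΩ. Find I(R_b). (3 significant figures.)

Parallel bank: R_p = 1/(1/54.8 + 1/64.7 + 1/49.4 + 1/11.1) = 6.943 kΩ.
Node voltage V_A = V_in · R_p/(R_s + R_p) = 27.4 × 0.5487 = 15.03 mV.
Branch current I = V_A/R_b = 15.03/64.7 = 0.2324 µA.

I ≈ 0.232 µA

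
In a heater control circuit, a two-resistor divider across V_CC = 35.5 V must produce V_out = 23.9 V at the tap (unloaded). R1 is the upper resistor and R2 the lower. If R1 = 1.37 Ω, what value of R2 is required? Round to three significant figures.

V_out/V_CC = R2/(R1+R2) = 0.6732.
So R2 = R1 · V_out/(V_CC − V_out) = 1.37 × 23.9/(35.5 − 23.9) = 1.37 × 2.060 = 2.823 Ω.

R2 ≈ 2.82 Ω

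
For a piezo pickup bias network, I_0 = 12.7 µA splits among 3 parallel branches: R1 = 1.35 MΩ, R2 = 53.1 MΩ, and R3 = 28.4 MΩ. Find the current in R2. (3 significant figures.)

Conductances: ΣG = 1/1.35 + 1/53.1 + 1/28.4 = 0.7948 (1/MΩ).
By the current-divider rule, I = I_0 · G_k/ΣG = 12.7 × 0.02369 = 0.3009 µA.

I ≈ 0.301 µA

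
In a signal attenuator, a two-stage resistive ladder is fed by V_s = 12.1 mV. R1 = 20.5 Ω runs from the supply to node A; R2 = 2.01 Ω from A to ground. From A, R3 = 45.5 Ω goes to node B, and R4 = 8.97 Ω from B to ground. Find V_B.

V_B ≈ 0.172 mV

The second stage (R3 + R4 = 54.47 Ω) loads node A in parallel with R2.
R2 ‖ (R3+R4) = 1.938 Ω.
V_A = 12.1 × 1.938/(20.5 + 1.938) = 1.045 mV.
Then the unloaded second divider: V_B = V_A × R4/(R3+R4) = 1.045 × 0.1647 = 0.1721 mV.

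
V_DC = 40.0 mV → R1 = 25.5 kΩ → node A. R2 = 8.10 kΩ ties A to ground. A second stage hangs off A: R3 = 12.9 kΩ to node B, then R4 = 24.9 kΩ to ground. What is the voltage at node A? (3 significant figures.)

Node A sees R2 in parallel with the series input of stage 2, R3 + R4 = 37.80 kΩ.
R2 ‖ (R3+R4) = 6.671 kΩ.
So V_A = 40.0 × 0.2074 = 8.294 mV.

V_A ≈ 8.29 mV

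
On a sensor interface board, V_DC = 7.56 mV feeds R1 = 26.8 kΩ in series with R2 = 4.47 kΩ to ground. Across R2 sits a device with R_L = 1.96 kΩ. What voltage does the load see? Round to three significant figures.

V_out ≈ 0.366 mV

R2 ‖ R_L = (4.47 × 1.96)/(4.47 + 1.96) = 1.363 kΩ.
Now apply the divider: V_out = 7.56 × 0.04838 = 0.3658 mV.
(Unloaded it would be 1.08 mV; the load pulls it down.)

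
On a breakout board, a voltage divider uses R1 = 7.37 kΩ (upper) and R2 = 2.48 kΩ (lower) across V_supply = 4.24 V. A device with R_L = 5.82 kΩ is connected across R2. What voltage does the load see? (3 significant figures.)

The load sits in parallel with R2, giving an effective lower resistance R2' = R2·R_L/(R2+R_L) = 1.739 kΩ.
Then V_out = V_supply · R2'/(R1 + R2') = 4.24 × 1.739/9.109 = 0.8095 V.

V_out ≈ 0.809 V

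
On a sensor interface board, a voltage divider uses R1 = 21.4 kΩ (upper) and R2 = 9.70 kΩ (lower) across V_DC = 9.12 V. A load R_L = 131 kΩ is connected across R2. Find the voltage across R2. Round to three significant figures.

V_out ≈ 2.71 V

The load sits in parallel with R2, giving an effective lower resistance R2' = R2·R_L/(R2+R_L) = 9.031 kΩ.
Voltage divider with the loaded lower leg: V_out = 9.12 × 9.031/(21.4 + 9.031) = 9.12 × 0.2968 = 2.707 V.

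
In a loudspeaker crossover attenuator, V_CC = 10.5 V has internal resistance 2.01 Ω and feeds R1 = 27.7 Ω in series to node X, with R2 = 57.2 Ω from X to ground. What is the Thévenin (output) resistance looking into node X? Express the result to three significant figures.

R_th ≈ 19.6 Ω

R1' = 2.01 + 27.7 = 29.71 Ω (source resistance + R1).
Zeroing V_CC shorts the top of R1' to ground, so R_th = R1' ‖ R2 = 19.55 Ω.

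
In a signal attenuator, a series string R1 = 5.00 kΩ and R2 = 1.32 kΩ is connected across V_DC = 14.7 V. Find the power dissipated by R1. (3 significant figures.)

P ≈ 27.1 mW

ΣR = 6.320 kΩ → I = 14.7/6.320 = 2.326 mA.
V(R1) = I·R = 11.63 V; P = V·I = 11.63 × 2.326 = 27.05 mW.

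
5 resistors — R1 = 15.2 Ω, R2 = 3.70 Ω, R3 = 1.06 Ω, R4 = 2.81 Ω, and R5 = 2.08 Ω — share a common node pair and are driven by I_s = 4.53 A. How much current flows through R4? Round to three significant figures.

Total conductance ΣG = 1/15.2 + 1/3.70 + 1/1.06 + 1/2.81 + 1/2.08 = 2.116 (units of 1/Ω).
By the current-divider rule, I = I_s · G_k/ΣG = 4.53 × 0.1682 = 0.7618 A.

I ≈ 0.762 A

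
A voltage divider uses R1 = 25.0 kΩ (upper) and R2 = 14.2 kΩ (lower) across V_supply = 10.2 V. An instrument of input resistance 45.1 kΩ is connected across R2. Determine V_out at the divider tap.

R2 ‖ R_L = (14.2 × 45.1)/(14.2 + 45.1) = 10.80 kΩ.
Now apply the divider: V_out = 10.2 × 0.3017 = 3.077 V.

V_out ≈ 3.08 V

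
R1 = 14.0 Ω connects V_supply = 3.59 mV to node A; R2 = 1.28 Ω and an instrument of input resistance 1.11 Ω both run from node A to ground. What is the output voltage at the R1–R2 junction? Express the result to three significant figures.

V_out ≈ 0.146 mV

The load sits in parallel with R2, giving an effective lower resistance R2' = R2·R_L/(R2+R_L) = 0.5945 Ω.
Now apply the divider: V_out = 3.59 × 0.04073 = 0.1462 mV.
(Unloaded it would be 0.301 mV; the load pulls it down.)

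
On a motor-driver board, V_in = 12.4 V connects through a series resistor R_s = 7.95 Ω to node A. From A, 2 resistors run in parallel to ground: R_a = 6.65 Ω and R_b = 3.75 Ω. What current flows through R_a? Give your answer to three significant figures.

I ≈ 0.432 A

Parallel bank: R_p = 1/(1/6.65 + 1/3.75) = 2.398 Ω.
V_A by voltage divider: V_A = 12.4 × 2.398/(7.95 + 2.398) = 2.873 V.
Branch current I = V_A/R_a = 2.873/6.65 = 0.4321 A.
(Check via current divider: I_total = 1.198 A; share G_k/ΣG = 0.3606 → same result.)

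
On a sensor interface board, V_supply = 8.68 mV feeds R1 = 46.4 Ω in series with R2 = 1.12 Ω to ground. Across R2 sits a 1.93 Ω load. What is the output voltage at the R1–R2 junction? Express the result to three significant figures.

V_out ≈ 0.131 mV

The load sits in parallel with R2, giving an effective lower resistance R2' = R2·R_L/(R2+R_L) = 0.7087 Ω.
Now apply the divider: V_out = 8.68 × 0.01504 = 0.1306 mV.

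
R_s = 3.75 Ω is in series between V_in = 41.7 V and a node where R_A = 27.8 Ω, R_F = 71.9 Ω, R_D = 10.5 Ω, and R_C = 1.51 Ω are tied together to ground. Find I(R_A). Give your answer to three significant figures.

Parallel bank: R_p = 1/(1/27.8 + 1/71.9 + 1/10.5 + 1/1.51) = 1.239 Ω.
Node voltage V_A = V_in · R_p/(R_s + R_p) = 41.7 × 0.2483 = 10.35 V.
I(R_A) = V_A / R_A = 10.35/27.8 = 0.3724 A.
(Equivalently: I_total = 8.359 A, then current-divider fraction G_k/ΣG = 0.04455.)

I ≈ 0.372 A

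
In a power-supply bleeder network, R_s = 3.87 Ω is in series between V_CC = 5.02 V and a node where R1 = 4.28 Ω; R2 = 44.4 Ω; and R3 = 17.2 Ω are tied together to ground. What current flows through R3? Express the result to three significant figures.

Equivalent of the parallel group: R_p = 3.182 Ω.
Node voltage V_A = V_CC · R_p/(R_s + R_p) = 5.02 × 0.4512 = 2.265 V.
I(R3) = V_A / R3 = 2.265/17.2 = 0.1317 A.

I ≈ 0.132 A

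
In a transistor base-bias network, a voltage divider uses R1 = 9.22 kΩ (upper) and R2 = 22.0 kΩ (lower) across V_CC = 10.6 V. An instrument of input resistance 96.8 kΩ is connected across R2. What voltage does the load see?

R2 ‖ R_L = (22.0 × 96.8)/(22.0 + 96.8) = 17.93 kΩ.
Then V_out = V_CC · R2'/(R1 + R2') = 10.6 × 17.93/27.15 = 7.000 V.
(Unloaded it would be 7.47 V; the load pulls it down.)

V_out ≈ 7.00 V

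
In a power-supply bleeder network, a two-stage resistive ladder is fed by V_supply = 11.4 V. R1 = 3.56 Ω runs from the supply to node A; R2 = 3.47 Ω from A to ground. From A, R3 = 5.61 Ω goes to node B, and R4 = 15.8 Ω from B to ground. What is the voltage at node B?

The second stage (R3 + R4 = 21.41 Ω) loads node A in parallel with R2.
Effective lower resistance at A: R2 ‖ 21.41 = 2.986 Ω.
So V_A = 11.4 × 0.4562 = 5.200 V.
Stage 2 is unloaded, so V_B = V_A · R4/(R3+R4) = 5.200 × 15.8/21.41 = 3.838 V.

V_B ≈ 3.84 V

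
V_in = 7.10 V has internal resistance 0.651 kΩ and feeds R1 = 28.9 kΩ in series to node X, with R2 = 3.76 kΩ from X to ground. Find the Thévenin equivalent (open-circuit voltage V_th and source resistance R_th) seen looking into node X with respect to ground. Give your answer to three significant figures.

R1' = 0.651 + 28.9 = 29.55 kΩ (source resistance + R1).
With X open, the divider is unloaded: V_th = 7.10 × 3.76/33.31 = 0.8014 V.
Zeroing V_in shorts the top of R1' to ground, so R_th = R1' ‖ R2 = 3.336 kΩ.

V_th ≈ 0.801 V, R_th ≈ 3.34 kΩ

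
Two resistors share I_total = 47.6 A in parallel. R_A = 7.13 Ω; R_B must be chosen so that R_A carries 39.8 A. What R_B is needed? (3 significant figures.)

R_B ≈ 36.4 Ω

Two-branch current divider: I_A = I_total · R_B/(R_A + R_B).
With f = 0.8361, R_B = R_A · f/(1−f) = 7.13 × 5.103 = 36.38 Ω.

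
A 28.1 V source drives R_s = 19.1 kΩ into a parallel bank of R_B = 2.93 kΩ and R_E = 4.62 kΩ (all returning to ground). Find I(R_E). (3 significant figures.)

Parallel bank: R_p = 1/(1/2.93 + 1/4.62) = 1.793 kΩ.
Node voltage V_A = V_in · R_p/(R_s + R_p) = 28.1 × 0.08582 = 2.411 V.
I(R_E) = V_A / R_E = 2.411/4.62 = 0.5219 mA.

I ≈ 0.522 mA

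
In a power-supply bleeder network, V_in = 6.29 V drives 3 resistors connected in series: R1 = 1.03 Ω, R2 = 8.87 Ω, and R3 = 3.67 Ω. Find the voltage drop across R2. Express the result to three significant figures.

V ≈ 4.11 V

Series total: ΣR = 1.03 + 8.87 + 3.67 = 13.57 Ω.
Voltage divider: V = V_in · (8.870 / 13.57) = 6.29 × 0.6536 = 4.111 V.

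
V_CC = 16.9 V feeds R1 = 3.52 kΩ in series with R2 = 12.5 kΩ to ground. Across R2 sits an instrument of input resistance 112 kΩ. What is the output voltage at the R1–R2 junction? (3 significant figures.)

The load sits in parallel with R2, giving an effective lower resistance R2' = R2·R_L/(R2+R_L) = 11.24 kΩ.
Then V_out = V_CC · R2'/(R1 + R2') = 16.9 × 11.24/14.76 = 12.87 V.

V_out ≈ 12.9 V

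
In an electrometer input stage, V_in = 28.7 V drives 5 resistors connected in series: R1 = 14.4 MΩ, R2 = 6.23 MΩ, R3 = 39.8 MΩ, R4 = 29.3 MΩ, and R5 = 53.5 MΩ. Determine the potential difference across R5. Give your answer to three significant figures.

V ≈ 10.7 V

Series total: ΣR = 14.4 + 6.23 + 39.8 + 29.3 + 53.5 = 143.2 MΩ.
Voltage divider: V = V_in · (53.50 / 143.2) = 28.7 × 0.3735 = 10.72 V.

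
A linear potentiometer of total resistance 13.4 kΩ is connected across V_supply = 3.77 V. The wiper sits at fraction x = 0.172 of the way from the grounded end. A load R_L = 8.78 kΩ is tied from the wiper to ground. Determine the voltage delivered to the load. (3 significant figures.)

The pot divides into 11.10 kΩ above the wiper and 2.305 kΩ below.
(x·R_p) ‖ R_L = 1.826 kΩ.
V_out = 3.77 × 1.826/(11.10 + 1.826) = 0.5327 V.

V_out ≈ 0.533 V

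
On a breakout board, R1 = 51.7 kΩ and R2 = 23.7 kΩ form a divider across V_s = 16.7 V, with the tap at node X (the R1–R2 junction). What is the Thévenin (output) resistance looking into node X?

Looking into X with the source shorted: R_th = R1·R2/(R1+R2) = 51.70 × 23.7/75.40 = 16.25 kΩ.

R_th ≈ 16.3 kΩ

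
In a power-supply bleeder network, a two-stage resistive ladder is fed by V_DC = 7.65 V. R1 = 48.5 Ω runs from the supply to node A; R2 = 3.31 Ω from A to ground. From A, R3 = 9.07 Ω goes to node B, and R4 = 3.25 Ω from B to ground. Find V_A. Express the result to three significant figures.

The second stage (R3 + R4 = 12.32 Ω) loads node A in parallel with R2.
Effective lower resistance at A: R2 ‖ 12.32 = 2.609 Ω.
V_A = 7.65 × 2.609/(48.5 + 2.609) = 0.3905 V.

V_A ≈ 0.391 V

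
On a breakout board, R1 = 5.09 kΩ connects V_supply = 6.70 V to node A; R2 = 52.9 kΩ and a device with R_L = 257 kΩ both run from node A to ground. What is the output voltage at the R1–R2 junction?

The load sits in parallel with R2, giving an effective lower resistance R2' = R2·R_L/(R2+R_L) = 43.87 kΩ.
Now apply the divider: V_out = 6.70 × 0.8960 = 6.003 V.

V_out ≈ 6.00 V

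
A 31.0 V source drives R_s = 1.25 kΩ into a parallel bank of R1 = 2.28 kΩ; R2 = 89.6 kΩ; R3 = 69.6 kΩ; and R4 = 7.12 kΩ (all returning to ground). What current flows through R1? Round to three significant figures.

Equivalent of the parallel group: R_p = 1.654 kΩ.
V_A by voltage divider: V_A = 31.0 × 1.654/(1.25 + 1.654) = 17.66 V.
Branch current I = V_A/R1 = 17.66/2.28 = 7.744 mA.

I ≈ 7.74 mA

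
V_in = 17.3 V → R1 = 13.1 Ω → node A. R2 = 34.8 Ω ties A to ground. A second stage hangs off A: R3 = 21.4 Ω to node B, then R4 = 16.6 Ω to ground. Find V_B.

Looking into the second stage from A: R3 + R4 = 38.00 Ω appears in parallel with R2.
Effective lower resistance at A: R2 ‖ 38.00 = 18.16 Ω.
First divider: V_A = V_in · 18.16/(13.1 + 18.16) = 10.05 V.
V_B = V_A × 0.4368 = 4.391 V.

V_B ≈ 4.39 V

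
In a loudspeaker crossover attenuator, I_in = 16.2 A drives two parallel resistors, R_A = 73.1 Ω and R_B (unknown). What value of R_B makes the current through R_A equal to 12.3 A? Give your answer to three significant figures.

R_B ≈ 231 Ω

Two-branch current divider: I_A = I_in · R_B/(R_A + R_B).
With f = 0.7593, R_B = R_A · f/(1−f) = 73.1 × 3.154 = 230.5 Ω.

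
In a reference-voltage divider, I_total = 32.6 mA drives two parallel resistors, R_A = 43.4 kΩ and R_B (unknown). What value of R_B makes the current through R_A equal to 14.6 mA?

R_B ≈ 35.2 kΩ

Two-branch current divider: I_A = I_total · R_B/(R_A + R_B).
With f = 0.4479, R_B = R_A · f/(1−f) = 43.4 × 0.8111 = 35.20 kΩ.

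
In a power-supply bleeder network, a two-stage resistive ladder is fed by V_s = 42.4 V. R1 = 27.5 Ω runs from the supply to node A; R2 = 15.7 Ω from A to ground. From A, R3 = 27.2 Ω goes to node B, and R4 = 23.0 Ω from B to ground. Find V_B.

Looking into the second stage from A: R3 + R4 = 50.20 Ω appears in parallel with R2.
R2 ‖ (R3+R4) = 11.96 Ω.
So V_A = 42.4 × 0.3031 = 12.85 V.
V_B = V_A × 0.4582 = 5.888 V.

V_B ≈ 5.89 V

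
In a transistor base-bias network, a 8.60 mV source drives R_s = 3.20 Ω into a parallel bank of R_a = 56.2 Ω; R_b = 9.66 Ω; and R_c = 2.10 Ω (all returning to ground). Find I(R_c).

I ≈ 1.41 mA

Equivalent of the parallel group: R_p = 1.674 Ω.
V_A by voltage divider: V_A = 8.60 × 1.674/(3.20 + 1.674) = 2.953 mV.
I(R_c) = V_A / R_c = 2.953/2.10 = 1.406 mA.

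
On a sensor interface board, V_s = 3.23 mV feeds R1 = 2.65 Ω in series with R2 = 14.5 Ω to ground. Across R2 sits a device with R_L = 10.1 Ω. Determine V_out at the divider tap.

V_out ≈ 2.24 mV

First combine the lower leg with the load: R2 ‖ R_L = 5.953 Ω.
Now apply the divider: V_out = 3.23 × 0.6920 = 2.235 mV.
(Unloaded it would be 2.73 mV; the load pulls it down.)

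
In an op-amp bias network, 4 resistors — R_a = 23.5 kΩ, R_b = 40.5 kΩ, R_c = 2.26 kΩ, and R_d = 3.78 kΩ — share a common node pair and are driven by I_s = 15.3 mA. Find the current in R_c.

ΣG = 1/23.5 + 1/40.5 + 1/2.26 + 1/3.78 = 0.7743.
By the current-divider rule, I = I_s · G_k/ΣG = 15.3 × 0.5715 = 8.744 mA.

I ≈ 8.74 mA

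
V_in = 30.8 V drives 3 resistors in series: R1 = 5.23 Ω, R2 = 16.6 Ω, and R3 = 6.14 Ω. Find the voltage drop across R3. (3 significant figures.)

V ≈ 6.76 V

ΣR = 5.23 + 16.6 + 6.14 = 27.97 Ω.
Voltage divider: V = V_in · (6.140 / 27.97) = 30.8 × 0.2195 = 6.761 V.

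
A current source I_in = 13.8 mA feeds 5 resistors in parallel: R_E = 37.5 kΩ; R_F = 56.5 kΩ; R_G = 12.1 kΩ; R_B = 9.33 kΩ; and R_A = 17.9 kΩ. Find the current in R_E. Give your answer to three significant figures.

I ≈ 1.27 mA

Total conductance ΣG = 1/37.5 + 1/56.5 + 1/12.1 + 1/9.33 + 1/17.9 = 0.2901 (units of 1/kΩ).
By the current-divider rule, I = I_in · G_k/ΣG = 13.8 × 0.09194 = 1.269 mA.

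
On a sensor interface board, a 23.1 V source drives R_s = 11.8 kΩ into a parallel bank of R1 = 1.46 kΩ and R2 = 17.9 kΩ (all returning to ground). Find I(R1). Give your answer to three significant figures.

I ≈ 1.62 mA

Parallel bank: R_p = 1/(1/1.46 + 1/17.9) = 1.350 kΩ.
V_A = 23.1 × 1.350/13.15 = 2.371 V.
Branch current I = V_A/R1 = 2.371/1.46 = 1.624 mA.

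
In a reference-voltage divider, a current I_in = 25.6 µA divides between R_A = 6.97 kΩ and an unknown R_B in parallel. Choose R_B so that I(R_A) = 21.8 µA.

R_B ≈ 40.0 kΩ

The fraction through R_A equals R_B/(R_A+R_B).
21.8/25.6 = R_B/(R_A + R_B) → R_B = R_A · (0.8516)/(1 − 0.8516) = 6.97 × 5.737 = 39.99 kΩ.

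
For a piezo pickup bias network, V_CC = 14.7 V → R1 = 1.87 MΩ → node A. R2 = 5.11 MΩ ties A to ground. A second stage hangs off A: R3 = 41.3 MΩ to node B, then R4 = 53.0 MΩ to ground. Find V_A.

Looking into the second stage from A: R3 + R4 = 94.30 MΩ appears in parallel with R2.
R2 ‖ (R3+R4) = 4.847 MΩ.
V_A = 14.7 × 4.847/(1.87 + 4.847) = 10.61 V.

V_A ≈ 10.6 V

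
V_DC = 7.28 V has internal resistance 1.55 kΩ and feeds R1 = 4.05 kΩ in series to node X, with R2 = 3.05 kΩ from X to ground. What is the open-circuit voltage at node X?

R1' = 1.55 + 4.05 = 5.600 kΩ (source resistance + R1).
V_th is the unloaded tap voltage: V_DC · R2/(R1'+R2) = 7.28 × 0.3526 = 2.567 V.

V_th ≈ 2.57 V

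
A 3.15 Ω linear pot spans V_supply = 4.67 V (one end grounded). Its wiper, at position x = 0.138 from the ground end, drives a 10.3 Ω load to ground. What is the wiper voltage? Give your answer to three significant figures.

Lower segment x·R_p = 0.4347 Ω; upper segment (1−x)·R_p = 2.715 Ω.
(x·R_p) ‖ R_L = 0.4171 Ω.
Then V_out = V_supply · 0.4171/(2.715 + 0.4171) = 0.6218 V.
(Unloaded: V_out = x·V_supply = 0.644 V.)

V_out ≈ 0.622 V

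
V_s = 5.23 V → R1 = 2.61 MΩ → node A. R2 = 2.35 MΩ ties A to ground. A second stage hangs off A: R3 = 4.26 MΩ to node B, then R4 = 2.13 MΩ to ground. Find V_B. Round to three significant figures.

The second stage (R3 + R4 = 6.390 MΩ) loads node A in parallel with R2.
R2 ‖ (R3+R4) = 1.718 MΩ.
First divider: V_A = V_s · 1.718/(2.61 + 1.718) = 2.076 V.
Stage 2 is unloaded, so V_B = V_A · R4/(R3+R4) = 2.076 × 2.13/6.390 = 0.6920 V.

V_B ≈ 0.692 V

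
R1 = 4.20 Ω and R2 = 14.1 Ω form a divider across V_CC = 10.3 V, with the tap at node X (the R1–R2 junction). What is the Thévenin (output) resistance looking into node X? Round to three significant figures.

R_th ≈ 3.24 Ω

With V_CC suppressed (replaced by a short), R_th = R1 ‖ R2 = (4.200 × 14.1)/(4.200 + 14.1) = 3.236 Ω.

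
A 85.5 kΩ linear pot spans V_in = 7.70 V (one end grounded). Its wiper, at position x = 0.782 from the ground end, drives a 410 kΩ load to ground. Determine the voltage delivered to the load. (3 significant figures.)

Split the track: R_lower = x·R_p = 66.86 kΩ, R_upper = (1−x)·R_p = 18.64 kΩ.
Lower segment in parallel with the load: 66.86 ‖ 410 = 57.49 kΩ.
V_out = 7.70 × 57.49/(18.64 + 57.49) = 5.815 V.

V_out ≈ 5.81 V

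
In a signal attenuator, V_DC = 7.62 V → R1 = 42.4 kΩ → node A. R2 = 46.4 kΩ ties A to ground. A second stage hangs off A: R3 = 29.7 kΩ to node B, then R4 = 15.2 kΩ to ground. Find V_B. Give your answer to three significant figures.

Node A sees R2 in parallel with the series input of stage 2, R3 + R4 = 44.90 kΩ.
R2 ‖ (R3+R4) = 22.82 kΩ.
First divider: V_A = V_DC · 22.82/(42.4 + 22.82) = 2.666 V.
Stage 2 is unloaded, so V_B = V_A · R4/(R3+R4) = 2.666 × 15.2/44.90 = 0.9026 V.

V_B ≈ 0.903 V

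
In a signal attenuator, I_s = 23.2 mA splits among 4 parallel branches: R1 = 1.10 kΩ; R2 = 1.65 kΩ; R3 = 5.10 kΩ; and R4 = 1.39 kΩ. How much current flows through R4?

ΣG = 1/1.10 + 1/1.65 + 1/5.10 + 1/1.39 = 2.431.
By the current-divider rule, I = I_s · G_k/ΣG = 23.2 × 0.2960 = 6.867 mA.

I ≈ 6.87 mA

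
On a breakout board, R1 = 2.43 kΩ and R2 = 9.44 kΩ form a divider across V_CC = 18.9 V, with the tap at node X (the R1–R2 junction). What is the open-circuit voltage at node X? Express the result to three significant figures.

Open-circuit (no load on X): V_th = V_CC · R2/(R1 + R2) = 18.9 × 9.44/(2.430 + 9.44) = 15.03 V.

V_th ≈ 15.0 V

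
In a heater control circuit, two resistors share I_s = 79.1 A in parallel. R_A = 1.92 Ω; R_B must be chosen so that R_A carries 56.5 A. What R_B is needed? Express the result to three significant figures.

The fraction through R_A equals R_B/(R_A+R_B).
With f = 0.7143, R_B = R_A · f/(1−f) = 1.92 × 2.500 = 4.800 Ω.

R_B ≈ 4.80 Ω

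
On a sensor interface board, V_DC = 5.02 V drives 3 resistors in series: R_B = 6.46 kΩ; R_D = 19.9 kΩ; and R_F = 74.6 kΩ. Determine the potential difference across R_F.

V ≈ 3.71 V

ΣR = 6.46 + 19.9 + 74.6 = 101.0 kΩ.
By the voltage-divider rule, V = 5.02 × 74.60/101.0 = 3.709 V.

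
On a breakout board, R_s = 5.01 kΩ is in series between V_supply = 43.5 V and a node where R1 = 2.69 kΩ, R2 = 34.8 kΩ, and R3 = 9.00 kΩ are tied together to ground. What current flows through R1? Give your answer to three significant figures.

Parallel bank: R_p = 1/(1/2.69 + 1/34.8 + 1/9.00) = 1.955 kΩ.
V_A by voltage divider: V_A = 43.5 × 1.955/(5.01 + 1.955) = 12.21 V.
I(R1) = V_A / R1 = 12.21/2.69 = 4.538 mA.
(Equivalently: I_total = 6.246 mA, then current-divider fraction G_k/ΣG = 0.7266.)

I ≈ 4.54 mA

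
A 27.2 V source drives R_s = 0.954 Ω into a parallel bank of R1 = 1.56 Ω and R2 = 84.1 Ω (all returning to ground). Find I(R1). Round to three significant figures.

I ≈ 10.7 A

Parallel bank: R_p = 1/(1/1.56 + 1/84.1) = 1.532 Ω.
V_A by voltage divider: V_A = 27.2 × 1.532/(0.954 + 1.532) = 16.76 V.
Branch current I = V_A/R1 = 16.76/1.56 = 10.74 A.
(Check via current divider: I_total = 10.94 A; share G_k/ΣG = 0.9818 → same result.)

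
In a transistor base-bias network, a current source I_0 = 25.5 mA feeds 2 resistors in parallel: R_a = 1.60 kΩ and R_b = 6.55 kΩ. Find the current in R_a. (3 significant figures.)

Two-branch current divider: I_k = I_0 · R_other/(R_1 + R_2).
So I = 25.5 × 6.55/8.150 = 20.49 mA.

I ≈ 20.5 mA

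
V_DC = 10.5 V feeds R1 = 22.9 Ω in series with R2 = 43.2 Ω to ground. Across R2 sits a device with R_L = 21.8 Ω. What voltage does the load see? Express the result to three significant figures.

V_out ≈ 4.07 V

R2 ‖ R_L = (43.2 × 21.8)/(43.2 + 21.8) = 14.49 Ω.
Then V_out = V_DC · R2'/(R1 + R2') = 10.5 × 14.49/37.39 = 4.069 V.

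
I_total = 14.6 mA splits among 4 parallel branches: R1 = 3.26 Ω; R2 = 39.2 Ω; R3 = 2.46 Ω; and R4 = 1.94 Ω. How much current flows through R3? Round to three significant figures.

I ≈ 4.73 mA

Total conductance ΣG = 1/3.26 + 1/39.2 + 1/2.46 + 1/1.94 = 1.254 (units of 1/Ω).
By the current-divider rule, I = I_total · G_k/ΣG = 14.6 × 0.3241 = 4.732 mA.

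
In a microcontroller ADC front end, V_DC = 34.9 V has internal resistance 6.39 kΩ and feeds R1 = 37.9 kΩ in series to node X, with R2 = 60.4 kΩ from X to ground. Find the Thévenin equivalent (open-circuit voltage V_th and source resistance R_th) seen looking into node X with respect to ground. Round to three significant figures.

V_th ≈ 20.1 V, R_th ≈ 25.6 kΩ

R1' = 6.39 + 37.9 = 44.29 kΩ (source resistance + R1).
With X open, the divider is unloaded: V_th = 34.9 × 60.4/104.7 = 20.14 V.
Zeroing V_DC shorts the top of R1' to ground, so R_th = R1' ‖ R2 = 25.55 kΩ.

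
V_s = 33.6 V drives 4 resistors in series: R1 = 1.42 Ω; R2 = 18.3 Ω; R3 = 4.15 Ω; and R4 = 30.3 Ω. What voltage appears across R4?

V ≈ 18.8 V

Series total: ΣR = 1.42 + 18.3 + 4.15 + 30.3 = 54.17 Ω.
V = V_s · R/ΣR = 33.6 × 0.5594 = 18.79 V.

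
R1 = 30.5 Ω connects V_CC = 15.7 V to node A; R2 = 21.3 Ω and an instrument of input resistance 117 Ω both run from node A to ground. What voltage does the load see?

The load sits in parallel with R2, giving an effective lower resistance R2' = R2·R_L/(R2+R_L) = 18.02 Ω.
Voltage divider with the loaded lower leg: V_out = 15.7 × 18.02/(30.5 + 18.02) = 15.7 × 0.3714 = 5.831 V.
(Unloaded it would be 6.46 V; the load pulls it down.)

V_out ≈ 5.83 V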